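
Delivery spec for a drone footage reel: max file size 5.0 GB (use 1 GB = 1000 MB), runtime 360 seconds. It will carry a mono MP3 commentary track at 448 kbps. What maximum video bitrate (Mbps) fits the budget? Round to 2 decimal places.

Budget: 5.0 GB = 40000.0 Mb.
Total bitrate budget: 40000.0 Mb / 360 s = 111.111 Mbps.
Audio: 448 kbps = 0.448 Mbps.
Video: 111.111 − 0.448 = 110.663 Mbps.

110.66 Mbps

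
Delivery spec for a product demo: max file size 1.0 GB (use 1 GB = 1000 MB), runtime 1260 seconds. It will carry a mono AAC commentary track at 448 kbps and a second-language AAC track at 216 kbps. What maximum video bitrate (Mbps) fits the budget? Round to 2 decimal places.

Budget: 1.0 GB = 8000.0 Mb.
Total bitrate budget: 8000.0 Mb / 1260 s = 6.349 Mbps.
Audio total: 448 + 216 = 664 kbps = 0.664 Mbps.
Video: 6.349 − 0.664 = 5.685 Mbps.

5.69 Mbps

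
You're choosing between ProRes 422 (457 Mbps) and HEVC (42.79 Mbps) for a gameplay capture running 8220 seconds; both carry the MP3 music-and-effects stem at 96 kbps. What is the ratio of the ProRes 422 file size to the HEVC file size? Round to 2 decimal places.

Audio: 96 kbps = 0.096 Mbps.
ProRes 422: 457.096 Mbps × 8220 s = 3757329.1 Mb = 437.411 GiB.
HEVC: 42.886 Mbps × 8220 s = 352522.9 Mb = 41.039 GiB.
Ratio: 437.411 / 41.039 = 10.658.

10.66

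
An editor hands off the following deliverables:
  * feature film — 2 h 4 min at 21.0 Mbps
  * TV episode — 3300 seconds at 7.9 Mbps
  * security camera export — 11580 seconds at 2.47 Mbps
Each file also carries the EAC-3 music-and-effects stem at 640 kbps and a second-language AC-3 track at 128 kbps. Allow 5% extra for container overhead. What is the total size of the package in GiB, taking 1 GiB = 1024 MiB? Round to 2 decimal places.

Audio total: 640 + 128 = 768 kbps = 0.768 Mbps.
feature film: 21.768 Mbps × 7440 s × 1.05 = 170051.6 Mb
TV episode: 8.668 Mbps × 3300 s × 1.05 = 30034.6 Mb
security camera export: 3.238 Mbps × 11580 s × 1.05 = 39370.8 Mb
Total: 239457.1 Mb = 29932.1 MB.
= 27.88 GiB.

27.88 GiB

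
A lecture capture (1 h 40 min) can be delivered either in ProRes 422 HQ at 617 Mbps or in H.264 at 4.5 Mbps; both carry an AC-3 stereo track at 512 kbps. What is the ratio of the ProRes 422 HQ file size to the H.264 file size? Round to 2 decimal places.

1 h 40 min = 100 min = 6000 s
Audio: 512 kbps = 0.512 Mbps.
ProRes 422 HQ: 617.512 Mbps × 6000 s = 3705072.0 Mb = 463.134 GB.
H.264: 5.012 Mbps × 6000 s = 30072.0 Mb = 3.759 GB.
Ratio: 463.134 / 3.759 = 123.207.

123.21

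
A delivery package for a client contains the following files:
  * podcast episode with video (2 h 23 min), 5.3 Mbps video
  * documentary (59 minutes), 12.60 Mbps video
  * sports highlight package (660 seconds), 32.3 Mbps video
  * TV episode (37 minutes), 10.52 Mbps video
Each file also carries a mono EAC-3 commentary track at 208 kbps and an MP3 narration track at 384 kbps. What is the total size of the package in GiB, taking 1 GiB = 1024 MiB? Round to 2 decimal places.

16.72 GiB

Audio total: 208 + 384 = 592 kbps = 0.592 Mbps.
podcast episode with video: 5.892 Mbps × 8580 s = 50553.4 Mb
documentary: 13.192 Mbps × 3540 s = 46699.7 Mb
sports highlight package: 32.892 Mbps × 660 s = 21708.7 Mb
TV episode: 11.112 Mbps × 2220 s = 24668.6 Mb
Total: 143630.4 Mb = 17953.8 MB.
= 16.72 GiB.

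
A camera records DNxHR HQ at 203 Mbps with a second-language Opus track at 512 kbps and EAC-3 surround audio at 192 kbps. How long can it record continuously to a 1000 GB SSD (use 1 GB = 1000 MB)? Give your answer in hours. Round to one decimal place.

10.9 hours

Audio total: 512 + 192 = 704 kbps = 0.704 Mbps.
Total bitrate: 203 + 0.704 = 203.704 Mbps.
Capacity: 1000 GB = 8,000,000 Mb.
Recording time: 8,000,000 / 203.704 = 39,273 s ≈ 10.9 hours.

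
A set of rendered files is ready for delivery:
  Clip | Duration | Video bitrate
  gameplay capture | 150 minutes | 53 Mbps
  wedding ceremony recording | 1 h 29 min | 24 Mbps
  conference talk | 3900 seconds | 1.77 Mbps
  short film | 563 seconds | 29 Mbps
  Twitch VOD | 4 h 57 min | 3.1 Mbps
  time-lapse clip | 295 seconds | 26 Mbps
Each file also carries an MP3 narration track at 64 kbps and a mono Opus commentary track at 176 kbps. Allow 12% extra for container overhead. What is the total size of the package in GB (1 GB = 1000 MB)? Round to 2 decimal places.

Audio total: 64 + 176 = 240 kbps = 0.240 Mbps.
gameplay capture: 53.240 Mbps × 9000 s × 1.12 = 536659.2 Mb
wedding ceremony recording: 24.240 Mbps × 5340 s × 1.12 = 144974.6 Mb
conference talk: 2.010 Mbps × 3900 s × 1.12 = 8779.7 Mb
short film: 29.240 Mbps × 563 s × 1.12 = 18437.6 Mb
Twitch VOD: 3.340 Mbps × 17820 s × 1.12 = 66661.1 Mb
time-lapse clip: 26.240 Mbps × 295 s × 1.12 = 8669.7 Mb
Total: 784181.8 Mb = 98022.7 MB.
= 98.02 GB.

98.02 GB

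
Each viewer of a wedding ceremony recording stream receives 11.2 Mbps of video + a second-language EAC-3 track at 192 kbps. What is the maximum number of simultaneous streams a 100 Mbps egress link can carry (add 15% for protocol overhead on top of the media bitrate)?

7

Audio: 192 kbps = 0.192 Mbps.
Per-viewer media rate: 11.392 Mbps.
On the wire with 15% overhead: 13.101 Mbps.
100 Mbps = 100.0 Mbps; 100.0 / 13.101 = 7.63 → 7 viewers.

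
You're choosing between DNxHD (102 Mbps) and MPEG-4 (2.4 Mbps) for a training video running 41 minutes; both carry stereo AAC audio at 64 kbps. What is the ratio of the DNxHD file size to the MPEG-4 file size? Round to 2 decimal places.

41.42

41 min = 2460 s
Audio: 64 kbps = 0.064 Mbps.
DNxHD: 102.064 Mbps × 2460 s = 251077.4 Mb = 31.385 GB.
MPEG-4: 2.464 Mbps × 2460 s = 6061.4 Mb = 0.758 GB.
Ratio: 31.385 / 0.758 = 41.422.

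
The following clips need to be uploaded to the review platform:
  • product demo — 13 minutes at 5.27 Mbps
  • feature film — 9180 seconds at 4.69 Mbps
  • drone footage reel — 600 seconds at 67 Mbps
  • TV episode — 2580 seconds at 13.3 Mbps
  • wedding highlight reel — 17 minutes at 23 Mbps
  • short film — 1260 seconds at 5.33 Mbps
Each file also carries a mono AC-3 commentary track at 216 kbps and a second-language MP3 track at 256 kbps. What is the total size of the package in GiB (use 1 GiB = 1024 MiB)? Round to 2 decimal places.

Audio total: 216 + 256 = 472 kbps = 0.472 Mbps.
product demo: 5.742 Mbps × 780 s = 4478.8 Mb
feature film: 5.162 Mbps × 9180 s = 47387.2 Mb
drone footage reel: 67.472 Mbps × 600 s = 40483.2 Mb
TV episode: 13.772 Mbps × 2580 s = 35531.8 Mb
wedding highlight reel: 23.472 Mbps × 1020 s = 23941.4 Mb
short film: 5.802 Mbps × 1260 s = 7310.5 Mb
Total: 159132.8 Mb = 19891.6 MB.
= 18.53 GiB.

18.53 GiB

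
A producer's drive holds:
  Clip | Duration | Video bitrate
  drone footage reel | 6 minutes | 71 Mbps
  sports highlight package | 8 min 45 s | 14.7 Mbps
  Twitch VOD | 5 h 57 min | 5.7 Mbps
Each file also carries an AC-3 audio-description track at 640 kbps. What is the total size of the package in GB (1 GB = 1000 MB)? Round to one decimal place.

21.2 GB

Audio: 640 kbps = 0.640 Mbps.
drone footage reel: 71.640 Mbps × 360 s = 25790.4 Mb
sports highlight package: 15.340 Mbps × 525 s = 8053.5 Mb
Twitch VOD: 6.340 Mbps × 21420 s = 135802.8 Mb
Total: 169646.7 Mb = 21205.8 MB.
= 21.21 GB.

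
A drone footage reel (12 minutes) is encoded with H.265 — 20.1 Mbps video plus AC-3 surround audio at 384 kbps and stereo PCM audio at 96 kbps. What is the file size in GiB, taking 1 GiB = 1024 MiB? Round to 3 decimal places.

12 min = 720 s
Audio total: 384 + 96 = 480 kbps = 0.480 Mbps.
Total bitrate: 20.1 + 0.480 = 20.580 Mbps.
Stream data: 20.580 Mbps × 720 s = 14817.6 Mb.
14,818 Mb = 1,852,200,000 bytes ÷ 1,073,741,824 = 1.725 GiB.

1.725 GiB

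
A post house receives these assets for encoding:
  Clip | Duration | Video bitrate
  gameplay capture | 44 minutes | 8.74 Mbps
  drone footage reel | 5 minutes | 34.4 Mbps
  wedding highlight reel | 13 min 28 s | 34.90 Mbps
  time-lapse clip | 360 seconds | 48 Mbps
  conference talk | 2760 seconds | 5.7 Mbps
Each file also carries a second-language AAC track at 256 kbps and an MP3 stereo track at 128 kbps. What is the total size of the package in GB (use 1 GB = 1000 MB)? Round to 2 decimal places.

12.16 GB

Audio total: 256 + 128 = 384 kbps = 0.384 Mbps.
gameplay capture: 9.124 Mbps × 2640 s = 24087.4 Mb
drone footage reel: 34.784 Mbps × 300 s = 10435.2 Mb
wedding highlight reel: 35.284 Mbps × 808 s = 28509.5 Mb
time-lapse clip: 48.384 Mbps × 360 s = 17418.2 Mb
conference talk: 6.084 Mbps × 2760 s = 16791.8 Mb
Total: 97242.1 Mb = 12155.3 MB.
= 12.16 GB.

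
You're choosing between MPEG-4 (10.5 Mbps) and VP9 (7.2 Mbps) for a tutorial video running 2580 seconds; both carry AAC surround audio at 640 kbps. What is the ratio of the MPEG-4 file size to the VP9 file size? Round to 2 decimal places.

1.42

Audio: 640 kbps = 0.640 Mbps.
MPEG-4: 11.140 Mbps × 2580 s = 28741.2 Mb = 3.593 GB.
VP9: 7.840 Mbps × 2580 s = 20227.2 Mb = 2.528 GB.
Ratio: 3.593 / 2.528 = 1.421.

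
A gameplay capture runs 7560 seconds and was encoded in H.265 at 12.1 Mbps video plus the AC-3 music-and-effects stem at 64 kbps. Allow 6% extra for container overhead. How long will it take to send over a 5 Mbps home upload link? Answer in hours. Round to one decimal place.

Audio: 64 kbps = 0.064 Mbps.
Total bitrate: 12.164 Mbps.
File: 12.164 Mbps × 7560 s = 91959.8 Mb.
With 6% container overhead: ×1.06. → 97477.4 Mb.
At 5 Mbps: 97477.4 / 5 = 19495.5 s ≈ 5.42 hours.

5.4 hours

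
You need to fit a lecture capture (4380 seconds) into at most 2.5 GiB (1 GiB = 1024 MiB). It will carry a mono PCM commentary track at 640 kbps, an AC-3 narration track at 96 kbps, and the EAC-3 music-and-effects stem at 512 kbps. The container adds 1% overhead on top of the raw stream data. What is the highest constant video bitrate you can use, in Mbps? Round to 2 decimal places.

3.61 Mbps

Budget: 2.5 GiB = 21474.8 Mb.
Stream payload after overhead: 21474.8 / 1.01 = 21262.2 Mb.
Total bitrate budget: 21262.2 Mb / 4380 s = 4.854 Mbps.
Audio total: 640 + 96 + 512 = 1248 kbps = 1.248 Mbps.
Video: 4.854 − 1.248 = 3.606 Mbps.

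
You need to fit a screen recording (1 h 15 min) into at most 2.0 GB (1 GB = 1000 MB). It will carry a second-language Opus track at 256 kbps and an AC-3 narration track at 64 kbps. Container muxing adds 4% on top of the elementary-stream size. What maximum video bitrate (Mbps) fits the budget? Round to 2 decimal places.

3.10 Mbps

Budget: 2.0 GB = 16000.0 Mb.
Stream payload after overhead: 16000.0 / 1.04 = 15384.6 Mb.
1 h 15 min = 75 min = 4500 s
Total bitrate budget: 15384.6 Mb / 4500 s = 3.419 Mbps.
Audio total: 256 + 64 = 320 kbps = 0.320 Mbps.
Video: 3.419 − 0.320 = 3.099 Mbps.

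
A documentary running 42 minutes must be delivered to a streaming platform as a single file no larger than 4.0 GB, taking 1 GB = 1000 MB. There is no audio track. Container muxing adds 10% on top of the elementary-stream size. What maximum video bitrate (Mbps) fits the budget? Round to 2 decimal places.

Budget: 4.0 GB = 32000.0 Mb.
Stream payload after overhead: 32000.0 / 1.10 = 29090.9 Mb.
42 min = 2520 s
Total bitrate budget: 29090.9 Mb / 2520 s = 11.544 Mbps.

11.54 Mbps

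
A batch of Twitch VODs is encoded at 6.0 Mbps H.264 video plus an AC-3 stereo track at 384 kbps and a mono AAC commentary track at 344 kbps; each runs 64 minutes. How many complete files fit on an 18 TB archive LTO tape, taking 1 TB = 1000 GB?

64 min = 3840 s
Audio total: 384 + 344 = 728 kbps = 0.728 Mbps.
Total bitrate: 6.728 Mbps.
Per item: 6.728 Mbps × 3840 s = 25,836 Mb = 3,229 MB.
Capacity: 18 TB = 144,000,000 Mb; 5573.72 items → 5573 complete.

5573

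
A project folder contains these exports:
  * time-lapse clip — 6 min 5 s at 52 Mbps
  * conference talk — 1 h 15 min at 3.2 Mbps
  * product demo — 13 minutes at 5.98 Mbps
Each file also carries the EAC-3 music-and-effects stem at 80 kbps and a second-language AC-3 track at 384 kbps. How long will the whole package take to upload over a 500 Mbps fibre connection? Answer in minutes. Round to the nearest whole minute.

1 minutes

Audio total: 80 + 384 = 464 kbps = 0.464 Mbps.
time-lapse clip: 52.464 Mbps × 365 s = 19149.4 Mb
conference talk: 3.664 Mbps × 4500 s = 16488.0 Mb
product demo: 6.444 Mbps × 780 s = 5026.3 Mb
Total: 40663.7 Mb = 5083.0 MB.
At 500 Mbps: 40663.7 / 500 = 81 s ≈ 1.36 minutes.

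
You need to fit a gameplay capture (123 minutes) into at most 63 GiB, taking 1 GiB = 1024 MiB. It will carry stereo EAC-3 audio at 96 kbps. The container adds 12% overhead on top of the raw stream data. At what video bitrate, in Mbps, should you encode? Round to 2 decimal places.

65.38 Mbps

Budget: 63 GiB = 541165.9 Mb.
Stream payload after overhead: 541165.9 / 1.12 = 483183.8 Mb.
123 min = 7380 s
Total bitrate budget: 483183.8 Mb / 7380 s = 65.472 Mbps.
Audio: 96 kbps = 0.096 Mbps.
Video: 65.472 − 0.096 = 65.376 Mbps.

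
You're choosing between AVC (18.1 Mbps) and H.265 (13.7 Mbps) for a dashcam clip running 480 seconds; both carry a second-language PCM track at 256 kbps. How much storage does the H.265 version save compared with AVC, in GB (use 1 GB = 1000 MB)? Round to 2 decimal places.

Audio: 256 kbps = 0.256 Mbps.
AVC: 18.356 Mbps × 480 s = 8810.9 Mb = 1.101 GB.
H.265: 13.956 Mbps × 480 s = 6698.9 Mb = 0.837 GB.
Saving: 1.101 − 0.837 = 0.264 GB.

0.26 GB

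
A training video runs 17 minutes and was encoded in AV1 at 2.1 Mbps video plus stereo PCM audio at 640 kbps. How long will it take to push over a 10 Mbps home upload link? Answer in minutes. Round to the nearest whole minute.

5 minutes

17 min = 1020 s
Audio: 640 kbps = 0.640 Mbps.
Total bitrate: 2.740 Mbps.
File: 2.740 Mbps × 1020 s = 2794.8 Mb.
At 10 Mbps: 2794.8 / 10 = 279.5 s ≈ 4.66 minutes.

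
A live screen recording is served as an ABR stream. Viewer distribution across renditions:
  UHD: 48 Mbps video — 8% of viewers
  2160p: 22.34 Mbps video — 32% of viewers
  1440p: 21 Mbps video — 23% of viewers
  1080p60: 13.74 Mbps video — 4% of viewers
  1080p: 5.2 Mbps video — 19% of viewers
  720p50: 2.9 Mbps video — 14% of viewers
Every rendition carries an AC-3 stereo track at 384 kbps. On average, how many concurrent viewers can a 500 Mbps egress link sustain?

27

Audio: 384 kbps = 0.384 Mbps.
Average per-viewer bitrate: 0.08×48.384 + 0.32×22.724 + 0.23×21.384 + 0.04×14.124 + 0.19×5.584 + 0.14×3.284 = 18.146 Mbps.
500 Mbps = 500.0 Mbps; 500.0 / 18.146 = 27.55 → 27.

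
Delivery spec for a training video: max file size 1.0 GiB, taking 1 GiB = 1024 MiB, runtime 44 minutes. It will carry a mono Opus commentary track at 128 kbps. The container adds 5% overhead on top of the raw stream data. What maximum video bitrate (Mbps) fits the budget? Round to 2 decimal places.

Budget: 1.0 GiB = 8589.9 Mb.
Stream payload after overhead: 8589.9 / 1.05 = 8180.9 Mb.
44 min = 2640 s
Total bitrate budget: 8180.9 Mb / 2640 s = 3.099 Mbps.
Audio: 128 kbps = 0.128 Mbps.
Video: 3.099 − 0.128 = 2.971 Mbps.

2.97 Mbps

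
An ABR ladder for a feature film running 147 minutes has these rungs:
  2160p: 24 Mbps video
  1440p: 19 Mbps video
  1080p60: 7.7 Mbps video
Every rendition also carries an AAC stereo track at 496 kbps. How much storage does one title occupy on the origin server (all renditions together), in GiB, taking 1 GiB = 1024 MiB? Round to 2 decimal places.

147 min = 8820 s
Audio: 496 kbps = 0.496 Mbps.
Sum of rendition bitrates: (24+0.496) + (19+0.496) + (7.7+0.496) = 52.188 Mbps.
× 8820 s = 460,298 Mb = 57,537 MB = 53.59 GiB.

53.59 GiB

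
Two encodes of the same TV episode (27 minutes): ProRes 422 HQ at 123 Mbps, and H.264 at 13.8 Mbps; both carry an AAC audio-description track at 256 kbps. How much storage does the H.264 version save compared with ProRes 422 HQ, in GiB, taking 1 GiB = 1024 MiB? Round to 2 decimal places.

27 min = 1620 s
Audio: 256 kbps = 0.256 Mbps.
ProRes 422 HQ: 123.256 Mbps × 1620 s = 199674.7 Mb = 23.245 GiB.
H.264: 14.056 Mbps × 1620 s = 22770.7 Mb = 2.651 GiB.
Saving: 23.245 − 2.651 = 20.594 GiB.

20.59 GiB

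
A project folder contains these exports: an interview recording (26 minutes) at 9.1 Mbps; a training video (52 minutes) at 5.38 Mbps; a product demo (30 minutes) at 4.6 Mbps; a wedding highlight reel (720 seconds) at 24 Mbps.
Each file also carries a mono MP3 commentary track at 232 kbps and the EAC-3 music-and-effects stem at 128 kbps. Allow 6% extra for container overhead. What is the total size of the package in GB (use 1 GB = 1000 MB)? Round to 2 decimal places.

Audio total: 232 + 128 = 360 kbps = 0.360 Mbps.
interview recording: 9.460 Mbps × 1560 s × 1.06 = 15643.1 Mb
training video: 5.740 Mbps × 3120 s × 1.06 = 18983.3 Mb
product demo: 4.960 Mbps × 1800 s × 1.06 = 9463.7 Mb
wedding highlight reel: 24.360 Mbps × 720 s × 1.06 = 18591.6 Mb
Total: 62681.6 Mb = 7835.2 MB.
= 7.835 GB.

7.84 GB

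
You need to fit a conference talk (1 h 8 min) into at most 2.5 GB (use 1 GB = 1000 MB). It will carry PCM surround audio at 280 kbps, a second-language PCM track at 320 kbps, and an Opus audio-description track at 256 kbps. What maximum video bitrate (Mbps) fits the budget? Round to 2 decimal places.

Budget: 2.5 GB = 20000.0 Mb.
1 h 8 min = 68 min = 4080 s
Total bitrate budget: 20000.0 Mb / 4080 s = 4.902 Mbps.
Audio total: 280 + 320 + 256 = 856 kbps = 0.856 Mbps.
Video: 4.902 − 0.856 = 4.046 Mbps.

4.05 Mbps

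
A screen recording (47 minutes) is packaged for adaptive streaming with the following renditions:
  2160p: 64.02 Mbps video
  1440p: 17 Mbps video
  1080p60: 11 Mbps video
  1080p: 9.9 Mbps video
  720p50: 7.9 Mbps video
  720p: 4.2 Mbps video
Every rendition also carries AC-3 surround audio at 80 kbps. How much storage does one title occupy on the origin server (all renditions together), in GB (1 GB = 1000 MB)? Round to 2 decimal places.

47 min = 2820 s
Audio: 80 kbps = 0.080 Mbps.
Sum of rendition bitrates: (64.02+0.080) + (17+0.080) + (11+0.080) + (9.9+0.080) + (7.9+0.080) + (4.2+0.080) = 114.500 Mbps.
× 2820 s = 322,890 Mb = 40,361 MB = 40.36 GB.

40.36 GB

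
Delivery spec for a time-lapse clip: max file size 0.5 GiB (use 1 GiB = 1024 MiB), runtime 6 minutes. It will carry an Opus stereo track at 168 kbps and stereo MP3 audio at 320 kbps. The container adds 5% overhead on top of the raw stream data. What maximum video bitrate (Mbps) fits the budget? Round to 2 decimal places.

Budget: 0.5 GiB = 4295.0 Mb.
Stream payload after overhead: 4295.0 / 1.05 = 4090.4 Mb.
6 min = 360 s
Total bitrate budget: 4090.4 Mb / 360 s = 11.362 Mbps.
Audio total: 168 + 320 = 488 kbps = 0.488 Mbps.
Video: 11.362 − 0.488 = 10.874 Mbps.

10.87 Mbps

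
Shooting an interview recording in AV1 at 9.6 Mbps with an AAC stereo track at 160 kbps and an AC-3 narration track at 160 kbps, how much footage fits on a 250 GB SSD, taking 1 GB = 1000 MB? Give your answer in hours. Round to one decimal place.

Audio total: 160 + 160 = 320 kbps = 0.320 Mbps.
Total bitrate: 9.6 + 0.320 = 9.920 Mbps.
Capacity: 250 GB = 2,000,000 Mb.
Recording time: 2,000,000 / 9.920 = 201,613 s ≈ 56.0 hours.

56.0 hours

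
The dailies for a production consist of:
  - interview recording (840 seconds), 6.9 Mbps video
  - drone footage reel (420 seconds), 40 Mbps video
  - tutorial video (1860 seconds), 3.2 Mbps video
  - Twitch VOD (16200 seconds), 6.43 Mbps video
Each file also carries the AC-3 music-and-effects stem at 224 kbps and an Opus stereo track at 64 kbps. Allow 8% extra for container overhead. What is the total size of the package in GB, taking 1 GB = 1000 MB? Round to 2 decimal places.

Audio total: 224 + 64 = 288 kbps = 0.288 Mbps.
interview recording: 7.188 Mbps × 840 s × 1.08 = 6521.0 Mb
drone footage reel: 40.288 Mbps × 420 s × 1.08 = 18274.6 Mb
tutorial video: 3.488 Mbps × 1860 s × 1.08 = 7006.7 Mb
Twitch VOD: 6.718 Mbps × 16200 s × 1.08 = 117538.1 Mb
Total: 149340.4 Mb = 18667.6 MB.
= 18.67 GB.

18.67 GB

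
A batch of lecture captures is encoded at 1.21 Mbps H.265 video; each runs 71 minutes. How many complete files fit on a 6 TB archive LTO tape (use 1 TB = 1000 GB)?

71 min = 4260 s
Per item: 1.210 Mbps × 4260 s = 5,155 Mb = 644.3 MB.
Capacity: 6 TB = 48,000,000 Mb; 9312.07 items → 9312 complete.

9312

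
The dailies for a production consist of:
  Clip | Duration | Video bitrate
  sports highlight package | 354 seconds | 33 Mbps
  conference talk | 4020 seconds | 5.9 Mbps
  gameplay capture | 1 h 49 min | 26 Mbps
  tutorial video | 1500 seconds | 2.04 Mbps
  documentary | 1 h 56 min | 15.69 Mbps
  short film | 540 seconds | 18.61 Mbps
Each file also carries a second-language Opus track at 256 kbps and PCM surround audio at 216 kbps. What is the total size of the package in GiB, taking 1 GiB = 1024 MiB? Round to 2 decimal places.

39.25 GiB

Audio total: 256 + 216 = 472 kbps = 0.472 Mbps.
sports highlight package: 33.472 Mbps × 354 s = 11849.1 Mb
conference talk: 6.372 Mbps × 4020 s = 25615.4 Mb
gameplay capture: 26.472 Mbps × 6540 s = 173126.9 Mb
tutorial video: 2.512 Mbps × 1500 s = 3768.0 Mb
documentary: 16.162 Mbps × 6960 s = 112487.5 Mb
short film: 19.082 Mbps × 540 s = 10304.3 Mb
Total: 337151.2 Mb = 42143.9 MB.
= 39.25 GiB.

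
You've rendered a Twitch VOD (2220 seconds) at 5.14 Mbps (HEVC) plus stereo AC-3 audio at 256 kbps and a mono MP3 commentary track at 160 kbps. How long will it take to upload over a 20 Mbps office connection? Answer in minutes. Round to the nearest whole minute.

10 minutes

Audio total: 256 + 160 = 416 kbps = 0.416 Mbps.
Total bitrate: 5.556 Mbps.
File: 5.556 Mbps × 2220 s = 12334.3 Mb.
At 20 Mbps: 12334.3 / 20 = 616.7 s ≈ 10.3 minutes.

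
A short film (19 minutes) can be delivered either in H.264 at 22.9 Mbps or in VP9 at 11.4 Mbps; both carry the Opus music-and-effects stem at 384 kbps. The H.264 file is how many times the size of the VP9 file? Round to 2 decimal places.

1.98

19 min = 1140 s
Audio: 384 kbps = 0.384 Mbps.
H.264: 23.284 Mbps × 1140 s = 26543.8 Mb = 3.318 GB.
VP9: 11.784 Mbps × 1140 s = 13433.8 Mb = 1.679 GB.
Ratio: 3.318 / 1.679 = 1.976.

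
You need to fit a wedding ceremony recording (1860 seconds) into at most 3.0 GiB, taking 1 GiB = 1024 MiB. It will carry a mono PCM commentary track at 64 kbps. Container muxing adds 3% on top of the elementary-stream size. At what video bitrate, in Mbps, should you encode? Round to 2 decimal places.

Budget: 3.0 GiB = 25769.8 Mb.
Stream payload after overhead: 25769.8 / 1.03 = 25019.2 Mb.
Total bitrate budget: 25019.2 Mb / 1860 s = 13.451 Mbps.
Audio: 64 kbps = 0.064 Mbps.
Video: 13.451 − 0.064 = 13.387 Mbps.

13.39 Mbps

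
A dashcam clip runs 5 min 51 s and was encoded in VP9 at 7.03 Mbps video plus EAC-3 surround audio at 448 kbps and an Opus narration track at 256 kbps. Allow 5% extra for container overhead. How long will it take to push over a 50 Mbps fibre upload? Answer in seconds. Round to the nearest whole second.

5 min 51 s = 351 s
Audio total: 448 + 256 = 704 kbps = 0.704 Mbps.
Total bitrate: 7.734 Mbps.
File: 7.734 Mbps × 351 s = 2714.6 Mb.
With 5% container overhead: ×1.05. → 2850.4 Mb.
At 50 Mbps: 2850.4 / 50 = 57.0 s ≈ 57 seconds.

57 seconds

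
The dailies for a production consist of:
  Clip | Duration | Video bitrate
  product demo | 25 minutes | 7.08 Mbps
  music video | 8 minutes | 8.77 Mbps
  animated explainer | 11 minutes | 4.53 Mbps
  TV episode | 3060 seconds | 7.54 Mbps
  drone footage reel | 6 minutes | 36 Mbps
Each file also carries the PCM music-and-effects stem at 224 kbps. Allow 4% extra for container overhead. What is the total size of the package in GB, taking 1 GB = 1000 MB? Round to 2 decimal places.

7.18 GB

Audio: 224 kbps = 0.224 Mbps.
product demo: 7.304 Mbps × 1500 s × 1.04 = 11394.2 Mb
music video: 8.994 Mbps × 480 s × 1.04 = 4489.8 Mb
animated explainer: 4.754 Mbps × 660 s × 1.04 = 3263.1 Mb
TV episode: 7.764 Mbps × 3060 s × 1.04 = 24708.2 Mb
drone footage reel: 36.224 Mbps × 360 s × 1.04 = 13562.3 Mb
Total: 57417.6 Mb = 7177.2 MB.
= 7.177 GB.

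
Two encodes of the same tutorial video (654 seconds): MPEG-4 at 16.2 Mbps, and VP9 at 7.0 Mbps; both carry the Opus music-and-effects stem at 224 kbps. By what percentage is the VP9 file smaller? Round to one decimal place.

56.0%

Audio: 224 kbps = 0.224 Mbps.
MPEG-4: 16.424 Mbps × 654 s = 10741.3 Mb = 1.250 GiB.
VP9: 7.224 Mbps × 654 s = 4724.5 Mb = 0.550 GiB.
Reduction: (1 − 0.550/1.250) × 100 = 56.02%.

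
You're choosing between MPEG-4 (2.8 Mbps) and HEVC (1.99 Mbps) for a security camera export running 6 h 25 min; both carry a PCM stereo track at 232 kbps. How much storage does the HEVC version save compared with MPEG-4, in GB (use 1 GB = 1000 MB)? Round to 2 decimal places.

6 h 25 min = 385 min = 23100 s
Audio: 232 kbps = 0.232 Mbps.
MPEG-4: 3.032 Mbps × 23100 s = 70039.2 Mb = 8.755 GB.
HEVC: 2.222 Mbps × 23100 s = 51328.2 Mb = 6.416 GB.
Saving: 8.755 − 6.416 = 2.339 GB.

2.34 GB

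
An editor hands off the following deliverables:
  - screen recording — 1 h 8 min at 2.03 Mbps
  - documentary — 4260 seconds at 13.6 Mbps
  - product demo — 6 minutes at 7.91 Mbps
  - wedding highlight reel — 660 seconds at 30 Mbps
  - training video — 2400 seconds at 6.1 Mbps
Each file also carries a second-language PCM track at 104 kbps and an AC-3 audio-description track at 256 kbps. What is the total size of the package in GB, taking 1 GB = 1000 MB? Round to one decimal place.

13.5 GB

Audio total: 104 + 256 = 360 kbps = 0.360 Mbps.
screen recording: 2.390 Mbps × 4080 s = 9751.2 Mb
documentary: 13.960 Mbps × 4260 s = 59469.6 Mb
product demo: 8.270 Mbps × 360 s = 2977.2 Mb
wedding highlight reel: 30.360 Mbps × 660 s = 20037.6 Mb
training video: 6.460 Mbps × 2400 s = 15504.0 Mb
Total: 107739.6 Mb = 13467.5 MB.
= 13.47 GB.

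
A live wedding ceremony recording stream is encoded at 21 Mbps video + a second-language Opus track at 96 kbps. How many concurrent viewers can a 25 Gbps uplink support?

Audio: 96 kbps = 0.096 Mbps.
Per-viewer media rate: 21.096 Mbps.
25 Gbps = 25,000 Mbps; 25,000 / 21.096 = 1185.06 → 1185 viewers.

1185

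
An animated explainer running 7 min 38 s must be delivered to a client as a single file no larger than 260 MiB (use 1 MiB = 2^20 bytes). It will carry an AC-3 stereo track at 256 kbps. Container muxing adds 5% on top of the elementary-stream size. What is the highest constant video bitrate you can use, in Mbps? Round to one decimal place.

4.3 Mbps

Budget: 260 MiB = 2181.0 Mb.
Stream payload after overhead: 2181.0 / 1.05 = 2077.2 Mb.
7 min 38 s = 458 s
Total bitrate budget: 2077.2 Mb / 458 s = 4.535 Mbps.
Audio: 256 kbps = 0.256 Mbps.
Video: 4.535 − 0.256 = 4.279 Mbps.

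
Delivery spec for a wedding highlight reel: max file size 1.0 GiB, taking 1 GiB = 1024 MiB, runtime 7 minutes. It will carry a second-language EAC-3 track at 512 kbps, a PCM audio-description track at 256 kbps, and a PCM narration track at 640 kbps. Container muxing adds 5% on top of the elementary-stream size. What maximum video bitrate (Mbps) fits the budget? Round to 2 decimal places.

Budget: 1.0 GiB = 8589.9 Mb.
Stream payload after overhead: 8589.9 / 1.05 = 8180.9 Mb.
7 min = 420 s
Total bitrate budget: 8180.9 Mb / 420 s = 19.478 Mbps.
Audio total: 512 + 256 + 640 = 1408 kbps = 1.408 Mbps.
Video: 19.478 − 1.408 = 18.070 Mbps.

18.07 Mbps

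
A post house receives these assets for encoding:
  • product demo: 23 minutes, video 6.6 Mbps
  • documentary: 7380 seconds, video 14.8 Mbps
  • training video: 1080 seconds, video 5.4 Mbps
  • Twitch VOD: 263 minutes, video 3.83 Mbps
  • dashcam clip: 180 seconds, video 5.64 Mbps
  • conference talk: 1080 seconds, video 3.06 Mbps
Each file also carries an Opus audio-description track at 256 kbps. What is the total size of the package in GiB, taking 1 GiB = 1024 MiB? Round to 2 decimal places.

22.79 GiB

Audio: 256 kbps = 0.256 Mbps.
product demo: 6.856 Mbps × 1380 s = 9461.3 Mb
documentary: 15.056 Mbps × 7380 s = 111113.3 Mb
training video: 5.656 Mbps × 1080 s = 6108.5 Mb
Twitch VOD: 4.086 Mbps × 15780 s = 64477.1 Mb
dashcam clip: 5.896 Mbps × 180 s = 1061.3 Mb
conference talk: 3.316 Mbps × 1080 s = 3581.3 Mb
Total: 195802.7 Mb = 24475.3 MB.
= 22.79 GiB.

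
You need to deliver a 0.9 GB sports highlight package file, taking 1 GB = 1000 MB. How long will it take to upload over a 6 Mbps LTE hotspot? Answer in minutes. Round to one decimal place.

File: 0.9 GB = 7200.0 Mb.
At 6 Mbps: 7200.0 / 6 = 1200.0 s ≈ 20 minutes.

20.0 minutes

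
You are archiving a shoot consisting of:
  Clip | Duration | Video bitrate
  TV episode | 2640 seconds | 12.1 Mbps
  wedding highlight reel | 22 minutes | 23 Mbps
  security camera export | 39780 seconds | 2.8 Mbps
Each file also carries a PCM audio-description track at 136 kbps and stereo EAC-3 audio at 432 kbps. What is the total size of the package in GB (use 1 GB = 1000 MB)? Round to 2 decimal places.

Audio total: 136 + 432 = 568 kbps = 0.568 Mbps.
TV episode: 12.668 Mbps × 2640 s = 33443.5 Mb
wedding highlight reel: 23.568 Mbps × 1320 s = 31109.8 Mb
security camera export: 3.368 Mbps × 39780 s = 133979.0 Mb
Total: 198532.3 Mb = 24816.5 MB.
= 24.82 GB.

24.82 GB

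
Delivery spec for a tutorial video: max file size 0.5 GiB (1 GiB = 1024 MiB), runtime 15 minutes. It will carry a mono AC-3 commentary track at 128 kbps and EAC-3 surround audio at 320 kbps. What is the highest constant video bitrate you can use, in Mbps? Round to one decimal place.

Budget: 0.5 GiB = 4295.0 Mb.
15 min = 900 s
Total bitrate budget: 4295.0 Mb / 900 s = 4.772 Mbps.
Audio total: 128 + 320 = 448 kbps = 0.448 Mbps.
Video: 4.772 − 0.448 = 4.324 Mbps.

4.3 Mbps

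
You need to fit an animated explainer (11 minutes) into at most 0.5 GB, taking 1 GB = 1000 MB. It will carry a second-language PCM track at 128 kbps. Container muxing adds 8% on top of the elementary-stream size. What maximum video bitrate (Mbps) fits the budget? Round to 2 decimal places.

5.48 Mbps

Budget: 0.5 GB = 4000.0 Mb.
Stream payload after overhead: 4000.0 / 1.08 = 3703.7 Mb.
11 min = 660 s
Total bitrate budget: 3703.7 Mb / 660 s = 5.612 Mbps.
Audio: 128 kbps = 0.128 Mbps.
Video: 5.612 − 0.128 = 5.484 Mbps.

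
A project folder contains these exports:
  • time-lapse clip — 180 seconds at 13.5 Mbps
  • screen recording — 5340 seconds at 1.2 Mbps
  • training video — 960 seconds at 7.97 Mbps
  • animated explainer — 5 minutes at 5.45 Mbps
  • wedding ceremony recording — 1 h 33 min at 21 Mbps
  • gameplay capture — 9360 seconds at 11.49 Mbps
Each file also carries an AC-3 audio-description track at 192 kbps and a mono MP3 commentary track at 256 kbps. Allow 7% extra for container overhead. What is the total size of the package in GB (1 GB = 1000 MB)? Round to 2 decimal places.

Audio total: 192 + 256 = 448 kbps = 0.448 Mbps.
time-lapse clip: 13.948 Mbps × 180 s × 1.07 = 2686.4 Mb
screen recording: 1.648 Mbps × 5340 s × 1.07 = 9416.3 Mb
training video: 8.418 Mbps × 960 s × 1.07 = 8647.0 Mb
animated explainer: 5.898 Mbps × 300 s × 1.07 = 1893.3 Mb
wedding ceremony recording: 21.448 Mbps × 5580 s × 1.07 = 128057.4 Mb
gameplay capture: 11.938 Mbps × 9360 s × 1.07 = 119561.5 Mb
Total: 270261.8 Mb = 33782.7 MB.
= 33.78 GB.

33.78 GB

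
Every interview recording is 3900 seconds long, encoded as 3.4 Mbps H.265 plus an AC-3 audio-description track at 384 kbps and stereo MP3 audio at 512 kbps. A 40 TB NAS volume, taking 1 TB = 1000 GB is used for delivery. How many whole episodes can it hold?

Audio total: 384 + 512 = 896 kbps = 0.896 Mbps.
Total bitrate: 4.296 Mbps.
Per item: 4.296 Mbps × 3900 s = 16,754 Mb = 2,094 MB.
Capacity: 40 TB = 320,000,000 Mb; 19099.46 items → 19099 complete.

19099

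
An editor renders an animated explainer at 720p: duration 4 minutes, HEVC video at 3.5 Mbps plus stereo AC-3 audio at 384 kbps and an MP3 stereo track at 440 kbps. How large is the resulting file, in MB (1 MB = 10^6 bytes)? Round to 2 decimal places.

4 min = 240 s
Audio total: 384 + 440 = 824 kbps = 0.824 Mbps.
Total bitrate: 3.5 + 0.824 = 4.324 Mbps.
Stream data: 4.324 Mbps × 240 s = 1037.8 Mb.
1,038 Mb ÷ 8 = 129.7 MB → 129.7 MB.

129.72 MB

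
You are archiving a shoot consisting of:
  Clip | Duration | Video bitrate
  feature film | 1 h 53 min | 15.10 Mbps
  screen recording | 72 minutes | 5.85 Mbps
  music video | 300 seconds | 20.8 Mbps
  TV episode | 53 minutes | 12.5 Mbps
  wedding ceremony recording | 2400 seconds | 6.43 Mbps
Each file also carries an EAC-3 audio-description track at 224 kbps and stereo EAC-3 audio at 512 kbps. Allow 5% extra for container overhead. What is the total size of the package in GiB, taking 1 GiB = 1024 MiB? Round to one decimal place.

24.6 GiB

Audio total: 224 + 512 = 736 kbps = 0.736 Mbps.
feature film: 15.836 Mbps × 6780 s × 1.05 = 112736.5 Mb
screen recording: 6.586 Mbps × 4320 s × 1.05 = 29874.1 Mb
music video: 21.536 Mbps × 300 s × 1.05 = 6783.8 Mb
TV episode: 13.236 Mbps × 3180 s × 1.05 = 44195.0 Mb
wedding ceremony recording: 7.166 Mbps × 2400 s × 1.05 = 18058.3 Mb
Total: 211647.7 Mb = 26456.0 MB.
= 24.64 GiB.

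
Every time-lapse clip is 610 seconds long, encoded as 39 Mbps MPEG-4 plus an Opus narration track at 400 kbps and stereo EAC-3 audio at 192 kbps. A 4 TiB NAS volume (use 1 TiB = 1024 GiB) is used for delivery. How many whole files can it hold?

1456

Audio total: 400 + 192 = 592 kbps = 0.592 Mbps.
Total bitrate: 39.592 Mbps.
Per item: 39.592 Mbps × 610 s = 24,151 Mb = 3,019 MB.
Capacity: 4 TiB = 35,184,372 Mb; 1456.84 items → 1456 complete.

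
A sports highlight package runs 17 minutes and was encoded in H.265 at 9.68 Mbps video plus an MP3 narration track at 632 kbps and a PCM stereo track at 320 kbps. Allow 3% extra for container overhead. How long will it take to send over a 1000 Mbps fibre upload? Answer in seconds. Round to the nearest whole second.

17 min = 1020 s
Audio total: 632 + 320 = 952 kbps = 0.952 Mbps.
Total bitrate: 10.632 Mbps.
File: 10.632 Mbps × 1020 s = 10844.6 Mb.
With 3% container overhead: ×1.03. → 11170.0 Mb.
At 1000 Mbps: 11170.0 / 1000 = 11.2 s ≈ 11.2 seconds.

11 seconds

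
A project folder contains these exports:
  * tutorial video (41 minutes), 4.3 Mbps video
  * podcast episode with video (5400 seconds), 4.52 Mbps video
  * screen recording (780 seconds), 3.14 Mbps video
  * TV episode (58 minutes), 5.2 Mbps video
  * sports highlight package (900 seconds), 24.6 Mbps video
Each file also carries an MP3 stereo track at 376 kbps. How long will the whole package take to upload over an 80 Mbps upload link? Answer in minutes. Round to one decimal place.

Audio: 376 kbps = 0.376 Mbps.
tutorial video: 4.676 Mbps × 2460 s = 11503.0 Mb
podcast episode with video: 4.896 Mbps × 5400 s = 26438.4 Mb
screen recording: 3.516 Mbps × 780 s = 2742.5 Mb
TV episode: 5.576 Mbps × 3480 s = 19404.5 Mb
sports highlight package: 24.976 Mbps × 900 s = 22478.4 Mb
Total: 82566.7 Mb = 10320.8 MB.
At 80 Mbps: 82566.7 / 80 = 1032 s ≈ 17.2 minutes.

17.2 minutes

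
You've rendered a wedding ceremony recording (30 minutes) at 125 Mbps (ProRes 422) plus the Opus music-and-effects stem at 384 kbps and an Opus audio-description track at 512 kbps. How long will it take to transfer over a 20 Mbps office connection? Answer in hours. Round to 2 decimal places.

30 min = 1800 s
Audio total: 384 + 512 = 896 kbps = 0.896 Mbps.
Total bitrate: 125.896 Mbps.
File: 125.896 Mbps × 1800 s = 226612.8 Mb.
At 20 Mbps: 226612.8 / 20 = 11330.6 s ≈ 3.15 hours.

3.15 hours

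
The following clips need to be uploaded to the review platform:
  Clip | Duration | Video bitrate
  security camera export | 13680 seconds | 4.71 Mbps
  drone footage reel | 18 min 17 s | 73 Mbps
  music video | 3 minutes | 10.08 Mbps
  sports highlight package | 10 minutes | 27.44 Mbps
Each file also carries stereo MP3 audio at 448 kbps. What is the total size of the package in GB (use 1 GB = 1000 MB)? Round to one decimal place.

Audio: 448 kbps = 0.448 Mbps.
security camera export: 5.158 Mbps × 13680 s = 70561.4 Mb
drone footage reel: 73.448 Mbps × 1097 s = 80572.5 Mb
music video: 10.528 Mbps × 180 s = 1895.0 Mb
sports highlight package: 27.888 Mbps × 600 s = 16732.8 Mb
Total: 169761.7 Mb = 21220.2 MB.
= 21.22 GB.

21.2 GB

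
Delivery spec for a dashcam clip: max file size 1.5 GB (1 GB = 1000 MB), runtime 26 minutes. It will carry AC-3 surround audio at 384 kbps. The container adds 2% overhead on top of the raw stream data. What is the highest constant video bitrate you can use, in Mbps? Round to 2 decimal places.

7.16 Mbps

Budget: 1.5 GB = 12000.0 Mb.
Stream payload after overhead: 12000.0 / 1.02 = 11764.7 Mb.
26 min = 1560 s
Total bitrate budget: 11764.7 Mb / 1560 s = 7.541 Mbps.
Audio: 384 kbps = 0.384 Mbps.
Video: 7.541 − 0.384 = 7.157 Mbps.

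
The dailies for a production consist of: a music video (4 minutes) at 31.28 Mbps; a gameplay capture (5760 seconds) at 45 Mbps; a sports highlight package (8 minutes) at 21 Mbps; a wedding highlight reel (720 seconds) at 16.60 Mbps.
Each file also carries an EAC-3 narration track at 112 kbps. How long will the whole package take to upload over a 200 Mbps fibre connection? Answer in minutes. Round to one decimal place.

Audio: 112 kbps = 0.112 Mbps.
music video: 31.392 Mbps × 240 s = 7534.1 Mb
gameplay capture: 45.112 Mbps × 5760 s = 259845.1 Mb
sports highlight package: 21.112 Mbps × 480 s = 10133.8 Mb
wedding highlight reel: 16.712 Mbps × 720 s = 12032.6 Mb
Total: 289545.6 Mb = 36193.2 MB.
At 200 Mbps: 289545.6 / 200 = 1448 s ≈ 24.1 minutes.

24.1 minutes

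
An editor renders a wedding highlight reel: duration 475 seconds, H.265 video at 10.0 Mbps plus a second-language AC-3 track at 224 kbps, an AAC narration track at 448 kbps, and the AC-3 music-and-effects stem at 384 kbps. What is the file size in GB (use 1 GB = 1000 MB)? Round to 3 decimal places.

0.656 GB

Audio total: 224 + 448 + 384 = 1056 kbps = 1.056 Mbps.
Total bitrate: 10.0 + 1.056 = 11.056 Mbps.
Stream data: 11.056 Mbps × 475 s = 5251.6 Mb.
5,252 Mb ÷ 8 = 656.5 MB → 0.6564 GB.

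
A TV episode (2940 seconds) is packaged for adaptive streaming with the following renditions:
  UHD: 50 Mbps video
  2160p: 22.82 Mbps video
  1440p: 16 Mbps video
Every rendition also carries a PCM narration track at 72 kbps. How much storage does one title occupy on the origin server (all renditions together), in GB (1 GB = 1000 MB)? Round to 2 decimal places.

Audio: 72 kbps = 0.072 Mbps.
Sum of rendition bitrates: (50+0.072) + (22.82+0.072) + (16+0.072) = 89.036 Mbps.
× 2940 s = 261,766 Mb = 32,721 MB = 32.72 GB.

32.72 GB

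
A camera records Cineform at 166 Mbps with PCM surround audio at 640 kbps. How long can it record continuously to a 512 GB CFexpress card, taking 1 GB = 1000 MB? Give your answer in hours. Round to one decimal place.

6.8 hours

Audio: 640 kbps = 0.640 Mbps.
Total bitrate: 166 + 0.640 = 166.640 Mbps.
Capacity: 512 GB = 4,096,000 Mb.
Recording time: 4,096,000 / 166.640 = 24,580 s ≈ 6.83 hours.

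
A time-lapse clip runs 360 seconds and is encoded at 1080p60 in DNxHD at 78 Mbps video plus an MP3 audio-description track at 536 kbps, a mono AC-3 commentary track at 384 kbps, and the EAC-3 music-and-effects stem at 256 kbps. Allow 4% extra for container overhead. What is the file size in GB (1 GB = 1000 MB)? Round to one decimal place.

Audio total: 536 + 384 + 256 = 1176 kbps = 1.176 Mbps.
Total bitrate: 78 + 1.176 = 79.176 Mbps.
Stream data: 79.176 Mbps × 360 s = 28503.4 Mb.
With 4% container overhead: ×1.04.
29,643 Mb ÷ 8 = 3,705 MB → 3.705 GB.

3.7 GB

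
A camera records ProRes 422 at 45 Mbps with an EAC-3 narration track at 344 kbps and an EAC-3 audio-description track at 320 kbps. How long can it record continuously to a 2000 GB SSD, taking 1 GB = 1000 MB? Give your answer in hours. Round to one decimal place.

97.3 hours

Audio total: 344 + 320 = 664 kbps = 0.664 Mbps.
Total bitrate: 45 + 0.664 = 45.664 Mbps.
Capacity: 2000 GB = 16,000,000 Mb.
Recording time: 16,000,000 / 45.664 = 350,385 s ≈ 97.3 hours.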